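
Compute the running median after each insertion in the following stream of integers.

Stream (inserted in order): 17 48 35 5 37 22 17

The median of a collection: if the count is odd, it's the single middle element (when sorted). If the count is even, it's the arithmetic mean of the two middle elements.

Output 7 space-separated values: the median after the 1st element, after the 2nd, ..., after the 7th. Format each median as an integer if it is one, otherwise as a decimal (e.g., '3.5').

Step 1: insert 17 -> lo=[17] (size 1, max 17) hi=[] (size 0) -> median=17
Step 2: insert 48 -> lo=[17] (size 1, max 17) hi=[48] (size 1, min 48) -> median=32.5
Step 3: insert 35 -> lo=[17, 35] (size 2, max 35) hi=[48] (size 1, min 48) -> median=35
Step 4: insert 5 -> lo=[5, 17] (size 2, max 17) hi=[35, 48] (size 2, min 35) -> median=26
Step 5: insert 37 -> lo=[5, 17, 35] (size 3, max 35) hi=[37, 48] (size 2, min 37) -> median=35
Step 6: insert 22 -> lo=[5, 17, 22] (size 3, max 22) hi=[35, 37, 48] (size 3, min 35) -> median=28.5
Step 7: insert 17 -> lo=[5, 17, 17, 22] (size 4, max 22) hi=[35, 37, 48] (size 3, min 35) -> median=22

Answer: 17 32.5 35 26 35 28.5 22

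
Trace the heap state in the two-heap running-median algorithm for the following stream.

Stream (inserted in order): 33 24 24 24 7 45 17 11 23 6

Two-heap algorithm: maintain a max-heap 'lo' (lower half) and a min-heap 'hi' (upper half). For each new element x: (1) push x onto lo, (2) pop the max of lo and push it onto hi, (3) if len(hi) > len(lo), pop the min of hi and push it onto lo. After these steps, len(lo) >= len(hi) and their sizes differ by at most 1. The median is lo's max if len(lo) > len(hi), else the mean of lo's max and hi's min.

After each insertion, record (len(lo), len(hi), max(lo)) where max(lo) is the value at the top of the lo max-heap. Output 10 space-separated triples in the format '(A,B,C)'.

Answer: (1,0,33) (1,1,24) (2,1,24) (2,2,24) (3,2,24) (3,3,24) (4,3,24) (4,4,24) (5,4,24) (5,5,23)

Derivation:
Step 1: insert 33 -> lo=[33] hi=[] -> (len(lo)=1, len(hi)=0, max(lo)=33)
Step 2: insert 24 -> lo=[24] hi=[33] -> (len(lo)=1, len(hi)=1, max(lo)=24)
Step 3: insert 24 -> lo=[24, 24] hi=[33] -> (len(lo)=2, len(hi)=1, max(lo)=24)
Step 4: insert 24 -> lo=[24, 24] hi=[24, 33] -> (len(lo)=2, len(hi)=2, max(lo)=24)
Step 5: insert 7 -> lo=[7, 24, 24] hi=[24, 33] -> (len(lo)=3, len(hi)=2, max(lo)=24)
Step 6: insert 45 -> lo=[7, 24, 24] hi=[24, 33, 45] -> (len(lo)=3, len(hi)=3, max(lo)=24)
Step 7: insert 17 -> lo=[7, 17, 24, 24] hi=[24, 33, 45] -> (len(lo)=4, len(hi)=3, max(lo)=24)
Step 8: insert 11 -> lo=[7, 11, 17, 24] hi=[24, 24, 33, 45] -> (len(lo)=4, len(hi)=4, max(lo)=24)
Step 9: insert 23 -> lo=[7, 11, 17, 23, 24] hi=[24, 24, 33, 45] -> (len(lo)=5, len(hi)=4, max(lo)=24)
Step 10: insert 6 -> lo=[6, 7, 11, 17, 23] hi=[24, 24, 24, 33, 45] -> (len(lo)=5, len(hi)=5, max(lo)=23)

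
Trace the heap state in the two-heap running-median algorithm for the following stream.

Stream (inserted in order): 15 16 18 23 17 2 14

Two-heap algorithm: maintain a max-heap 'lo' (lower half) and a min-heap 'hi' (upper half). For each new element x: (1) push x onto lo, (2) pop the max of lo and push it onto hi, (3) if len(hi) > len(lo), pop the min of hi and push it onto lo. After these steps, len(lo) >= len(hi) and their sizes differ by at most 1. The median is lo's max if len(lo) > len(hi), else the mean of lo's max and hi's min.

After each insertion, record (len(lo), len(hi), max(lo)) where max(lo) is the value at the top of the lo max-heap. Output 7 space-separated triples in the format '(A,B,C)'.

Answer: (1,0,15) (1,1,15) (2,1,16) (2,2,16) (3,2,17) (3,3,16) (4,3,16)

Derivation:
Step 1: insert 15 -> lo=[15] hi=[] -> (len(lo)=1, len(hi)=0, max(lo)=15)
Step 2: insert 16 -> lo=[15] hi=[16] -> (len(lo)=1, len(hi)=1, max(lo)=15)
Step 3: insert 18 -> lo=[15, 16] hi=[18] -> (len(lo)=2, len(hi)=1, max(lo)=16)
Step 4: insert 23 -> lo=[15, 16] hi=[18, 23] -> (len(lo)=2, len(hi)=2, max(lo)=16)
Step 5: insert 17 -> lo=[15, 16, 17] hi=[18, 23] -> (len(lo)=3, len(hi)=2, max(lo)=17)
Step 6: insert 2 -> lo=[2, 15, 16] hi=[17, 18, 23] -> (len(lo)=3, len(hi)=3, max(lo)=16)
Step 7: insert 14 -> lo=[2, 14, 15, 16] hi=[17, 18, 23] -> (len(lo)=4, len(hi)=3, max(lo)=16)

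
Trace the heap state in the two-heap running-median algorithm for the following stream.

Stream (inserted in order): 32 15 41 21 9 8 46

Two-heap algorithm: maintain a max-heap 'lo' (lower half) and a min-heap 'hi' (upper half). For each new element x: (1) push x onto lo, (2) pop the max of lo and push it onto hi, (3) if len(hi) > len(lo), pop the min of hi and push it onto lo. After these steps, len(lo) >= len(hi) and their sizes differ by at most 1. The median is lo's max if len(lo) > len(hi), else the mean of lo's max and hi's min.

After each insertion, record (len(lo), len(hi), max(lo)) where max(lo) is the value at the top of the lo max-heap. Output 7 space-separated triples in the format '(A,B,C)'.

Step 1: insert 32 -> lo=[32] hi=[] -> (len(lo)=1, len(hi)=0, max(lo)=32)
Step 2: insert 15 -> lo=[15] hi=[32] -> (len(lo)=1, len(hi)=1, max(lo)=15)
Step 3: insert 41 -> lo=[15, 32] hi=[41] -> (len(lo)=2, len(hi)=1, max(lo)=32)
Step 4: insert 21 -> lo=[15, 21] hi=[32, 41] -> (len(lo)=2, len(hi)=2, max(lo)=21)
Step 5: insert 9 -> lo=[9, 15, 21] hi=[32, 41] -> (len(lo)=3, len(hi)=2, max(lo)=21)
Step 6: insert 8 -> lo=[8, 9, 15] hi=[21, 32, 41] -> (len(lo)=3, len(hi)=3, max(lo)=15)
Step 7: insert 46 -> lo=[8, 9, 15, 21] hi=[32, 41, 46] -> (len(lo)=4, len(hi)=3, max(lo)=21)

Answer: (1,0,32) (1,1,15) (2,1,32) (2,2,21) (3,2,21) (3,3,15) (4,3,21)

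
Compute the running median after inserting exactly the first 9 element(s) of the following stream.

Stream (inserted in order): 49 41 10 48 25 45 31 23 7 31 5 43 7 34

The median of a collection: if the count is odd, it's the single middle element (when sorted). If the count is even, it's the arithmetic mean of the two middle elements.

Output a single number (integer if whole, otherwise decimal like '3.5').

Step 1: insert 49 -> lo=[49] (size 1, max 49) hi=[] (size 0) -> median=49
Step 2: insert 41 -> lo=[41] (size 1, max 41) hi=[49] (size 1, min 49) -> median=45
Step 3: insert 10 -> lo=[10, 41] (size 2, max 41) hi=[49] (size 1, min 49) -> median=41
Step 4: insert 48 -> lo=[10, 41] (size 2, max 41) hi=[48, 49] (size 2, min 48) -> median=44.5
Step 5: insert 25 -> lo=[10, 25, 41] (size 3, max 41) hi=[48, 49] (size 2, min 48) -> median=41
Step 6: insert 45 -> lo=[10, 25, 41] (size 3, max 41) hi=[45, 48, 49] (size 3, min 45) -> median=43
Step 7: insert 31 -> lo=[10, 25, 31, 41] (size 4, max 41) hi=[45, 48, 49] (size 3, min 45) -> median=41
Step 8: insert 23 -> lo=[10, 23, 25, 31] (size 4, max 31) hi=[41, 45, 48, 49] (size 4, min 41) -> median=36
Step 9: insert 7 -> lo=[7, 10, 23, 25, 31] (size 5, max 31) hi=[41, 45, 48, 49] (size 4, min 41) -> median=31

Answer: 31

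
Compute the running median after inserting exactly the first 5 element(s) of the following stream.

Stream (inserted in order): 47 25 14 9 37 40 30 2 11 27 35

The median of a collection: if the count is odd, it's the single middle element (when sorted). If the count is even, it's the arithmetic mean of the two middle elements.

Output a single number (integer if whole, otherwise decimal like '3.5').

Step 1: insert 47 -> lo=[47] (size 1, max 47) hi=[] (size 0) -> median=47
Step 2: insert 25 -> lo=[25] (size 1, max 25) hi=[47] (size 1, min 47) -> median=36
Step 3: insert 14 -> lo=[14, 25] (size 2, max 25) hi=[47] (size 1, min 47) -> median=25
Step 4: insert 9 -> lo=[9, 14] (size 2, max 14) hi=[25, 47] (size 2, min 25) -> median=19.5
Step 5: insert 37 -> lo=[9, 14, 25] (size 3, max 25) hi=[37, 47] (size 2, min 37) -> median=25

Answer: 25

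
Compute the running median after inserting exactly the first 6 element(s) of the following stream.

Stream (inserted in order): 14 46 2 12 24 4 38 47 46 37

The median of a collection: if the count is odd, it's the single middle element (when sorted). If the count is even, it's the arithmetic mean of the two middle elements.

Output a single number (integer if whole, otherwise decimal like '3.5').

Step 1: insert 14 -> lo=[14] (size 1, max 14) hi=[] (size 0) -> median=14
Step 2: insert 46 -> lo=[14] (size 1, max 14) hi=[46] (size 1, min 46) -> median=30
Step 3: insert 2 -> lo=[2, 14] (size 2, max 14) hi=[46] (size 1, min 46) -> median=14
Step 4: insert 12 -> lo=[2, 12] (size 2, max 12) hi=[14, 46] (size 2, min 14) -> median=13
Step 5: insert 24 -> lo=[2, 12, 14] (size 3, max 14) hi=[24, 46] (size 2, min 24) -> median=14
Step 6: insert 4 -> lo=[2, 4, 12] (size 3, max 12) hi=[14, 24, 46] (size 3, min 14) -> median=13

Answer: 13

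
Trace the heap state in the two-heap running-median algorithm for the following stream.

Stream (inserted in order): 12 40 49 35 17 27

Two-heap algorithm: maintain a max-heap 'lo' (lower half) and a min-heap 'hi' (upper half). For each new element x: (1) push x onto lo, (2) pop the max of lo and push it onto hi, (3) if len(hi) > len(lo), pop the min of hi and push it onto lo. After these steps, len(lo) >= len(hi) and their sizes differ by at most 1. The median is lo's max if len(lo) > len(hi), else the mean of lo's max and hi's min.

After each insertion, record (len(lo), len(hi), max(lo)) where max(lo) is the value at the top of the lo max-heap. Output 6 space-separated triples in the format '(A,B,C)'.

Step 1: insert 12 -> lo=[12] hi=[] -> (len(lo)=1, len(hi)=0, max(lo)=12)
Step 2: insert 40 -> lo=[12] hi=[40] -> (len(lo)=1, len(hi)=1, max(lo)=12)
Step 3: insert 49 -> lo=[12, 40] hi=[49] -> (len(lo)=2, len(hi)=1, max(lo)=40)
Step 4: insert 35 -> lo=[12, 35] hi=[40, 49] -> (len(lo)=2, len(hi)=2, max(lo)=35)
Step 5: insert 17 -> lo=[12, 17, 35] hi=[40, 49] -> (len(lo)=3, len(hi)=2, max(lo)=35)
Step 6: insert 27 -> lo=[12, 17, 27] hi=[35, 40, 49] -> (len(lo)=3, len(hi)=3, max(lo)=27)

Answer: (1,0,12) (1,1,12) (2,1,40) (2,2,35) (3,2,35) (3,3,27)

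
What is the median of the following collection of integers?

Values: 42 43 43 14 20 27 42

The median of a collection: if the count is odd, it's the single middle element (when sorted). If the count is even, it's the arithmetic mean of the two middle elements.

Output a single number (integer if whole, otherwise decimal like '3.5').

Answer: 42

Derivation:
Step 1: insert 42 -> lo=[42] (size 1, max 42) hi=[] (size 0) -> median=42
Step 2: insert 43 -> lo=[42] (size 1, max 42) hi=[43] (size 1, min 43) -> median=42.5
Step 3: insert 43 -> lo=[42, 43] (size 2, max 43) hi=[43] (size 1, min 43) -> median=43
Step 4: insert 14 -> lo=[14, 42] (size 2, max 42) hi=[43, 43] (size 2, min 43) -> median=42.5
Step 5: insert 20 -> lo=[14, 20, 42] (size 3, max 42) hi=[43, 43] (size 2, min 43) -> median=42
Step 6: insert 27 -> lo=[14, 20, 27] (size 3, max 27) hi=[42, 43, 43] (size 3, min 42) -> median=34.5
Step 7: insert 42 -> lo=[14, 20, 27, 42] (size 4, max 42) hi=[42, 43, 43] (size 3, min 42) -> median=42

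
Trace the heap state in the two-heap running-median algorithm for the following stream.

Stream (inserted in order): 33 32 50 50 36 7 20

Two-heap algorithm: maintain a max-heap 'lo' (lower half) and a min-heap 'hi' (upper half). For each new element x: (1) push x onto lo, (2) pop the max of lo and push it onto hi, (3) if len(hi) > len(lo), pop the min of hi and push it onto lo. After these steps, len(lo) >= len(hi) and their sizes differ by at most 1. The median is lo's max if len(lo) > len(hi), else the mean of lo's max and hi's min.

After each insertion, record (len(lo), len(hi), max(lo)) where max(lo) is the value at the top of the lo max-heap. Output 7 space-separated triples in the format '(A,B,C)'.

Answer: (1,0,33) (1,1,32) (2,1,33) (2,2,33) (3,2,36) (3,3,33) (4,3,33)

Derivation:
Step 1: insert 33 -> lo=[33] hi=[] -> (len(lo)=1, len(hi)=0, max(lo)=33)
Step 2: insert 32 -> lo=[32] hi=[33] -> (len(lo)=1, len(hi)=1, max(lo)=32)
Step 3: insert 50 -> lo=[32, 33] hi=[50] -> (len(lo)=2, len(hi)=1, max(lo)=33)
Step 4: insert 50 -> lo=[32, 33] hi=[50, 50] -> (len(lo)=2, len(hi)=2, max(lo)=33)
Step 5: insert 36 -> lo=[32, 33, 36] hi=[50, 50] -> (len(lo)=3, len(hi)=2, max(lo)=36)
Step 6: insert 7 -> lo=[7, 32, 33] hi=[36, 50, 50] -> (len(lo)=3, len(hi)=3, max(lo)=33)
Step 7: insert 20 -> lo=[7, 20, 32, 33] hi=[36, 50, 50] -> (len(lo)=4, len(hi)=3, max(lo)=33)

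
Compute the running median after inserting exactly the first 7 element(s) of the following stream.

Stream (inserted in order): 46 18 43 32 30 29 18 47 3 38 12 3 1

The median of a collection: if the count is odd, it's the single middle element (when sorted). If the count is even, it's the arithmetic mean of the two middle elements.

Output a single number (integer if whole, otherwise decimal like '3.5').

Step 1: insert 46 -> lo=[46] (size 1, max 46) hi=[] (size 0) -> median=46
Step 2: insert 18 -> lo=[18] (size 1, max 18) hi=[46] (size 1, min 46) -> median=32
Step 3: insert 43 -> lo=[18, 43] (size 2, max 43) hi=[46] (size 1, min 46) -> median=43
Step 4: insert 32 -> lo=[18, 32] (size 2, max 32) hi=[43, 46] (size 2, min 43) -> median=37.5
Step 5: insert 30 -> lo=[18, 30, 32] (size 3, max 32) hi=[43, 46] (size 2, min 43) -> median=32
Step 6: insert 29 -> lo=[18, 29, 30] (size 3, max 30) hi=[32, 43, 46] (size 3, min 32) -> median=31
Step 7: insert 18 -> lo=[18, 18, 29, 30] (size 4, max 30) hi=[32, 43, 46] (size 3, min 32) -> median=30

Answer: 30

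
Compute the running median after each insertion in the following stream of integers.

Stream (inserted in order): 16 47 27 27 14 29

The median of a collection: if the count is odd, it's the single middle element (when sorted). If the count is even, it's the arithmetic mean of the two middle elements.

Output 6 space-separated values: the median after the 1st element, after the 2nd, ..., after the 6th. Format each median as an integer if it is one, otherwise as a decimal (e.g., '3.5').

Answer: 16 31.5 27 27 27 27

Derivation:
Step 1: insert 16 -> lo=[16] (size 1, max 16) hi=[] (size 0) -> median=16
Step 2: insert 47 -> lo=[16] (size 1, max 16) hi=[47] (size 1, min 47) -> median=31.5
Step 3: insert 27 -> lo=[16, 27] (size 2, max 27) hi=[47] (size 1, min 47) -> median=27
Step 4: insert 27 -> lo=[16, 27] (size 2, max 27) hi=[27, 47] (size 2, min 27) -> median=27
Step 5: insert 14 -> lo=[14, 16, 27] (size 3, max 27) hi=[27, 47] (size 2, min 27) -> median=27
Step 6: insert 29 -> lo=[14, 16, 27] (size 3, max 27) hi=[27, 29, 47] (size 3, min 27) -> median=27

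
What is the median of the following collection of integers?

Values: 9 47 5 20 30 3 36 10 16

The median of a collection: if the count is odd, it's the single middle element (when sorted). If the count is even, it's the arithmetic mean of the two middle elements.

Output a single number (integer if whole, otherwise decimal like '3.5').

Step 1: insert 9 -> lo=[9] (size 1, max 9) hi=[] (size 0) -> median=9
Step 2: insert 47 -> lo=[9] (size 1, max 9) hi=[47] (size 1, min 47) -> median=28
Step 3: insert 5 -> lo=[5, 9] (size 2, max 9) hi=[47] (size 1, min 47) -> median=9
Step 4: insert 20 -> lo=[5, 9] (size 2, max 9) hi=[20, 47] (size 2, min 20) -> median=14.5
Step 5: insert 30 -> lo=[5, 9, 20] (size 3, max 20) hi=[30, 47] (size 2, min 30) -> median=20
Step 6: insert 3 -> lo=[3, 5, 9] (size 3, max 9) hi=[20, 30, 47] (size 3, min 20) -> median=14.5
Step 7: insert 36 -> lo=[3, 5, 9, 20] (size 4, max 20) hi=[30, 36, 47] (size 3, min 30) -> median=20
Step 8: insert 10 -> lo=[3, 5, 9, 10] (size 4, max 10) hi=[20, 30, 36, 47] (size 4, min 20) -> median=15
Step 9: insert 16 -> lo=[3, 5, 9, 10, 16] (size 5, max 16) hi=[20, 30, 36, 47] (size 4, min 20) -> median=16

Answer: 16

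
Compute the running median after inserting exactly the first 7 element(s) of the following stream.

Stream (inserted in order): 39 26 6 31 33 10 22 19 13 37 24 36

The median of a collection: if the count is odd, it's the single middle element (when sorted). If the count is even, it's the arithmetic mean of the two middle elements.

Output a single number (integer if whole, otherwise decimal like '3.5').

Answer: 26

Derivation:
Step 1: insert 39 -> lo=[39] (size 1, max 39) hi=[] (size 0) -> median=39
Step 2: insert 26 -> lo=[26] (size 1, max 26) hi=[39] (size 1, min 39) -> median=32.5
Step 3: insert 6 -> lo=[6, 26] (size 2, max 26) hi=[39] (size 1, min 39) -> median=26
Step 4: insert 31 -> lo=[6, 26] (size 2, max 26) hi=[31, 39] (size 2, min 31) -> median=28.5
Step 5: insert 33 -> lo=[6, 26, 31] (size 3, max 31) hi=[33, 39] (size 2, min 33) -> median=31
Step 6: insert 10 -> lo=[6, 10, 26] (size 3, max 26) hi=[31, 33, 39] (size 3, min 31) -> median=28.5
Step 7: insert 22 -> lo=[6, 10, 22, 26] (size 4, max 26) hi=[31, 33, 39] (size 3, min 31) -> median=26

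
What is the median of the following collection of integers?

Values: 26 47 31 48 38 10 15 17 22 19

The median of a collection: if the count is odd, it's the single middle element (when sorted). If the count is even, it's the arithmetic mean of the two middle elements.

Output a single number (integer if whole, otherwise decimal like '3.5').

Step 1: insert 26 -> lo=[26] (size 1, max 26) hi=[] (size 0) -> median=26
Step 2: insert 47 -> lo=[26] (size 1, max 26) hi=[47] (size 1, min 47) -> median=36.5
Step 3: insert 31 -> lo=[26, 31] (size 2, max 31) hi=[47] (size 1, min 47) -> median=31
Step 4: insert 48 -> lo=[26, 31] (size 2, max 31) hi=[47, 48] (size 2, min 47) -> median=39
Step 5: insert 38 -> lo=[26, 31, 38] (size 3, max 38) hi=[47, 48] (size 2, min 47) -> median=38
Step 6: insert 10 -> lo=[10, 26, 31] (size 3, max 31) hi=[38, 47, 48] (size 3, min 38) -> median=34.5
Step 7: insert 15 -> lo=[10, 15, 26, 31] (size 4, max 31) hi=[38, 47, 48] (size 3, min 38) -> median=31
Step 8: insert 17 -> lo=[10, 15, 17, 26] (size 4, max 26) hi=[31, 38, 47, 48] (size 4, min 31) -> median=28.5
Step 9: insert 22 -> lo=[10, 15, 17, 22, 26] (size 5, max 26) hi=[31, 38, 47, 48] (size 4, min 31) -> median=26
Step 10: insert 19 -> lo=[10, 15, 17, 19, 22] (size 5, max 22) hi=[26, 31, 38, 47, 48] (size 5, min 26) -> median=24

Answer: 24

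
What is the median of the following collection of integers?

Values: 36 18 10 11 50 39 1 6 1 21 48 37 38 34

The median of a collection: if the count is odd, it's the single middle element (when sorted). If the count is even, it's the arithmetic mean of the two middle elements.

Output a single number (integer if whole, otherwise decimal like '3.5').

Answer: 27.5

Derivation:
Step 1: insert 36 -> lo=[36] (size 1, max 36) hi=[] (size 0) -> median=36
Step 2: insert 18 -> lo=[18] (size 1, max 18) hi=[36] (size 1, min 36) -> median=27
Step 3: insert 10 -> lo=[10, 18] (size 2, max 18) hi=[36] (size 1, min 36) -> median=18
Step 4: insert 11 -> lo=[10, 11] (size 2, max 11) hi=[18, 36] (size 2, min 18) -> median=14.5
Step 5: insert 50 -> lo=[10, 11, 18] (size 3, max 18) hi=[36, 50] (size 2, min 36) -> median=18
Step 6: insert 39 -> lo=[10, 11, 18] (size 3, max 18) hi=[36, 39, 50] (size 3, min 36) -> median=27
Step 7: insert 1 -> lo=[1, 10, 11, 18] (size 4, max 18) hi=[36, 39, 50] (size 3, min 36) -> median=18
Step 8: insert 6 -> lo=[1, 6, 10, 11] (size 4, max 11) hi=[18, 36, 39, 50] (size 4, min 18) -> median=14.5
Step 9: insert 1 -> lo=[1, 1, 6, 10, 11] (size 5, max 11) hi=[18, 36, 39, 50] (size 4, min 18) -> median=11
Step 10: insert 21 -> lo=[1, 1, 6, 10, 11] (size 5, max 11) hi=[18, 21, 36, 39, 50] (size 5, min 18) -> median=14.5
Step 11: insert 48 -> lo=[1, 1, 6, 10, 11, 18] (size 6, max 18) hi=[21, 36, 39, 48, 50] (size 5, min 21) -> median=18
Step 12: insert 37 -> lo=[1, 1, 6, 10, 11, 18] (size 6, max 18) hi=[21, 36, 37, 39, 48, 50] (size 6, min 21) -> median=19.5
Step 13: insert 38 -> lo=[1, 1, 6, 10, 11, 18, 21] (size 7, max 21) hi=[36, 37, 38, 39, 48, 50] (size 6, min 36) -> median=21
Step 14: insert 34 -> lo=[1, 1, 6, 10, 11, 18, 21] (size 7, max 21) hi=[34, 36, 37, 38, 39, 48, 50] (size 7, min 34) -> median=27.5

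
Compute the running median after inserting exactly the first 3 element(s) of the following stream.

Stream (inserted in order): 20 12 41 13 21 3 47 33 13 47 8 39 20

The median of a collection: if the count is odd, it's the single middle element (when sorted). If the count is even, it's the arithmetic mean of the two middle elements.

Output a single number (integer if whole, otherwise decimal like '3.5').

Step 1: insert 20 -> lo=[20] (size 1, max 20) hi=[] (size 0) -> median=20
Step 2: insert 12 -> lo=[12] (size 1, max 12) hi=[20] (size 1, min 20) -> median=16
Step 3: insert 41 -> lo=[12, 20] (size 2, max 20) hi=[41] (size 1, min 41) -> median=20

Answer: 20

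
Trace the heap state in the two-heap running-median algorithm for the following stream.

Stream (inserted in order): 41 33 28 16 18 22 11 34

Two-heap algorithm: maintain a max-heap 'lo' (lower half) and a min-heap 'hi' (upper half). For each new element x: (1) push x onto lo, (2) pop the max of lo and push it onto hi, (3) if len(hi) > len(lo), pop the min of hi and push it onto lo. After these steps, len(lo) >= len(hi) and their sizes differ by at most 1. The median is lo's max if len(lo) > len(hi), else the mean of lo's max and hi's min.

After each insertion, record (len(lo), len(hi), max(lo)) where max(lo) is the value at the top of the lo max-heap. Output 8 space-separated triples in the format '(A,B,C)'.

Answer: (1,0,41) (1,1,33) (2,1,33) (2,2,28) (3,2,28) (3,3,22) (4,3,22) (4,4,22)

Derivation:
Step 1: insert 41 -> lo=[41] hi=[] -> (len(lo)=1, len(hi)=0, max(lo)=41)
Step 2: insert 33 -> lo=[33] hi=[41] -> (len(lo)=1, len(hi)=1, max(lo)=33)
Step 3: insert 28 -> lo=[28, 33] hi=[41] -> (len(lo)=2, len(hi)=1, max(lo)=33)
Step 4: insert 16 -> lo=[16, 28] hi=[33, 41] -> (len(lo)=2, len(hi)=2, max(lo)=28)
Step 5: insert 18 -> lo=[16, 18, 28] hi=[33, 41] -> (len(lo)=3, len(hi)=2, max(lo)=28)
Step 6: insert 22 -> lo=[16, 18, 22] hi=[28, 33, 41] -> (len(lo)=3, len(hi)=3, max(lo)=22)
Step 7: insert 11 -> lo=[11, 16, 18, 22] hi=[28, 33, 41] -> (len(lo)=4, len(hi)=3, max(lo)=22)
Step 8: insert 34 -> lo=[11, 16, 18, 22] hi=[28, 33, 34, 41] -> (len(lo)=4, len(hi)=4, max(lo)=22)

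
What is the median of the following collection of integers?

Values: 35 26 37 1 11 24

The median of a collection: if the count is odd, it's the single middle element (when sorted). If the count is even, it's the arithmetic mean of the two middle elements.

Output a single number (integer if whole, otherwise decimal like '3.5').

Step 1: insert 35 -> lo=[35] (size 1, max 35) hi=[] (size 0) -> median=35
Step 2: insert 26 -> lo=[26] (size 1, max 26) hi=[35] (size 1, min 35) -> median=30.5
Step 3: insert 37 -> lo=[26, 35] (size 2, max 35) hi=[37] (size 1, min 37) -> median=35
Step 4: insert 1 -> lo=[1, 26] (size 2, max 26) hi=[35, 37] (size 2, min 35) -> median=30.5
Step 5: insert 11 -> lo=[1, 11, 26] (size 3, max 26) hi=[35, 37] (size 2, min 35) -> median=26
Step 6: insert 24 -> lo=[1, 11, 24] (size 3, max 24) hi=[26, 35, 37] (size 3, min 26) -> median=25

Answer: 25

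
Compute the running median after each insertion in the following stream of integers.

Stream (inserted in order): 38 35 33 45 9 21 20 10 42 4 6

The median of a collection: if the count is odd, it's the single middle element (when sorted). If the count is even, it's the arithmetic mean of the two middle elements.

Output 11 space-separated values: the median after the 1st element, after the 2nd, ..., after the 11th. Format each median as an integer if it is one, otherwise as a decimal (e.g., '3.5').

Answer: 38 36.5 35 36.5 35 34 33 27 33 27 21

Derivation:
Step 1: insert 38 -> lo=[38] (size 1, max 38) hi=[] (size 0) -> median=38
Step 2: insert 35 -> lo=[35] (size 1, max 35) hi=[38] (size 1, min 38) -> median=36.5
Step 3: insert 33 -> lo=[33, 35] (size 2, max 35) hi=[38] (size 1, min 38) -> median=35
Step 4: insert 45 -> lo=[33, 35] (size 2, max 35) hi=[38, 45] (size 2, min 38) -> median=36.5
Step 5: insert 9 -> lo=[9, 33, 35] (size 3, max 35) hi=[38, 45] (size 2, min 38) -> median=35
Step 6: insert 21 -> lo=[9, 21, 33] (size 3, max 33) hi=[35, 38, 45] (size 3, min 35) -> median=34
Step 7: insert 20 -> lo=[9, 20, 21, 33] (size 4, max 33) hi=[35, 38, 45] (size 3, min 35) -> median=33
Step 8: insert 10 -> lo=[9, 10, 20, 21] (size 4, max 21) hi=[33, 35, 38, 45] (size 4, min 33) -> median=27
Step 9: insert 42 -> lo=[9, 10, 20, 21, 33] (size 5, max 33) hi=[35, 38, 42, 45] (size 4, min 35) -> median=33
Step 10: insert 4 -> lo=[4, 9, 10, 20, 21] (size 5, max 21) hi=[33, 35, 38, 42, 45] (size 5, min 33) -> median=27
Step 11: insert 6 -> lo=[4, 6, 9, 10, 20, 21] (size 6, max 21) hi=[33, 35, 38, 42, 45] (size 5, min 33) -> median=21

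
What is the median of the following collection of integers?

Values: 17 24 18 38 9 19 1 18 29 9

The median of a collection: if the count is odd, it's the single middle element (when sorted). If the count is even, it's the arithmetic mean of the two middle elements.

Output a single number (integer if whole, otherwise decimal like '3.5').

Step 1: insert 17 -> lo=[17] (size 1, max 17) hi=[] (size 0) -> median=17
Step 2: insert 24 -> lo=[17] (size 1, max 17) hi=[24] (size 1, min 24) -> median=20.5
Step 3: insert 18 -> lo=[17, 18] (size 2, max 18) hi=[24] (size 1, min 24) -> median=18
Step 4: insert 38 -> lo=[17, 18] (size 2, max 18) hi=[24, 38] (size 2, min 24) -> median=21
Step 5: insert 9 -> lo=[9, 17, 18] (size 3, max 18) hi=[24, 38] (size 2, min 24) -> median=18
Step 6: insert 19 -> lo=[9, 17, 18] (size 3, max 18) hi=[19, 24, 38] (size 3, min 19) -> median=18.5
Step 7: insert 1 -> lo=[1, 9, 17, 18] (size 4, max 18) hi=[19, 24, 38] (size 3, min 19) -> median=18
Step 8: insert 18 -> lo=[1, 9, 17, 18] (size 4, max 18) hi=[18, 19, 24, 38] (size 4, min 18) -> median=18
Step 9: insert 29 -> lo=[1, 9, 17, 18, 18] (size 5, max 18) hi=[19, 24, 29, 38] (size 4, min 19) -> median=18
Step 10: insert 9 -> lo=[1, 9, 9, 17, 18] (size 5, max 18) hi=[18, 19, 24, 29, 38] (size 5, min 18) -> median=18

Answer: 18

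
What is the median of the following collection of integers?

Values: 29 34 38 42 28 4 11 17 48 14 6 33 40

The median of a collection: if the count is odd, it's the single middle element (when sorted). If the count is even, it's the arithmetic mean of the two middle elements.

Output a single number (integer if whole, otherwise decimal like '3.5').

Answer: 29

Derivation:
Step 1: insert 29 -> lo=[29] (size 1, max 29) hi=[] (size 0) -> median=29
Step 2: insert 34 -> lo=[29] (size 1, max 29) hi=[34] (size 1, min 34) -> median=31.5
Step 3: insert 38 -> lo=[29, 34] (size 2, max 34) hi=[38] (size 1, min 38) -> median=34
Step 4: insert 42 -> lo=[29, 34] (size 2, max 34) hi=[38, 42] (size 2, min 38) -> median=36
Step 5: insert 28 -> lo=[28, 29, 34] (size 3, max 34) hi=[38, 42] (size 2, min 38) -> median=34
Step 6: insert 4 -> lo=[4, 28, 29] (size 3, max 29) hi=[34, 38, 42] (size 3, min 34) -> median=31.5
Step 7: insert 11 -> lo=[4, 11, 28, 29] (size 4, max 29) hi=[34, 38, 42] (size 3, min 34) -> median=29
Step 8: insert 17 -> lo=[4, 11, 17, 28] (size 4, max 28) hi=[29, 34, 38, 42] (size 4, min 29) -> median=28.5
Step 9: insert 48 -> lo=[4, 11, 17, 28, 29] (size 5, max 29) hi=[34, 38, 42, 48] (size 4, min 34) -> median=29
Step 10: insert 14 -> lo=[4, 11, 14, 17, 28] (size 5, max 28) hi=[29, 34, 38, 42, 48] (size 5, min 29) -> median=28.5
Step 11: insert 6 -> lo=[4, 6, 11, 14, 17, 28] (size 6, max 28) hi=[29, 34, 38, 42, 48] (size 5, min 29) -> median=28
Step 12: insert 33 -> lo=[4, 6, 11, 14, 17, 28] (size 6, max 28) hi=[29, 33, 34, 38, 42, 48] (size 6, min 29) -> median=28.5
Step 13: insert 40 -> lo=[4, 6, 11, 14, 17, 28, 29] (size 7, max 29) hi=[33, 34, 38, 40, 42, 48] (size 6, min 33) -> median=29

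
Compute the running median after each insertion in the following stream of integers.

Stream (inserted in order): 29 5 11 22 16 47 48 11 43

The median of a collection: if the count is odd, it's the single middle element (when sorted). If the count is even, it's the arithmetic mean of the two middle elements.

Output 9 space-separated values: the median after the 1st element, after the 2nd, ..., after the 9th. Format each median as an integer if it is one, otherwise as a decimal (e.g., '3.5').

Step 1: insert 29 -> lo=[29] (size 1, max 29) hi=[] (size 0) -> median=29
Step 2: insert 5 -> lo=[5] (size 1, max 5) hi=[29] (size 1, min 29) -> median=17
Step 3: insert 11 -> lo=[5, 11] (size 2, max 11) hi=[29] (size 1, min 29) -> median=11
Step 4: insert 22 -> lo=[5, 11] (size 2, max 11) hi=[22, 29] (size 2, min 22) -> median=16.5
Step 5: insert 16 -> lo=[5, 11, 16] (size 3, max 16) hi=[22, 29] (size 2, min 22) -> median=16
Step 6: insert 47 -> lo=[5, 11, 16] (size 3, max 16) hi=[22, 29, 47] (size 3, min 22) -> median=19
Step 7: insert 48 -> lo=[5, 11, 16, 22] (size 4, max 22) hi=[29, 47, 48] (size 3, min 29) -> median=22
Step 8: insert 11 -> lo=[5, 11, 11, 16] (size 4, max 16) hi=[22, 29, 47, 48] (size 4, min 22) -> median=19
Step 9: insert 43 -> lo=[5, 11, 11, 16, 22] (size 5, max 22) hi=[29, 43, 47, 48] (size 4, min 29) -> median=22

Answer: 29 17 11 16.5 16 19 22 19 22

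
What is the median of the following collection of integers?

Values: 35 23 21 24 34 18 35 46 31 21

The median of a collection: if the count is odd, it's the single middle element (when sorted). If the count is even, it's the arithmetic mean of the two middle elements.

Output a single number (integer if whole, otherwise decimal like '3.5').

Answer: 27.5

Derivation:
Step 1: insert 35 -> lo=[35] (size 1, max 35) hi=[] (size 0) -> median=35
Step 2: insert 23 -> lo=[23] (size 1, max 23) hi=[35] (size 1, min 35) -> median=29
Step 3: insert 21 -> lo=[21, 23] (size 2, max 23) hi=[35] (size 1, min 35) -> median=23
Step 4: insert 24 -> lo=[21, 23] (size 2, max 23) hi=[24, 35] (size 2, min 24) -> median=23.5
Step 5: insert 34 -> lo=[21, 23, 24] (size 3, max 24) hi=[34, 35] (size 2, min 34) -> median=24
Step 6: insert 18 -> lo=[18, 21, 23] (size 3, max 23) hi=[24, 34, 35] (size 3, min 24) -> median=23.5
Step 7: insert 35 -> lo=[18, 21, 23, 24] (size 4, max 24) hi=[34, 35, 35] (size 3, min 34) -> median=24
Step 8: insert 46 -> lo=[18, 21, 23, 24] (size 4, max 24) hi=[34, 35, 35, 46] (size 4, min 34) -> median=29
Step 9: insert 31 -> lo=[18, 21, 23, 24, 31] (size 5, max 31) hi=[34, 35, 35, 46] (size 4, min 34) -> median=31
Step 10: insert 21 -> lo=[18, 21, 21, 23, 24] (size 5, max 24) hi=[31, 34, 35, 35, 46] (size 5, min 31) -> median=27.5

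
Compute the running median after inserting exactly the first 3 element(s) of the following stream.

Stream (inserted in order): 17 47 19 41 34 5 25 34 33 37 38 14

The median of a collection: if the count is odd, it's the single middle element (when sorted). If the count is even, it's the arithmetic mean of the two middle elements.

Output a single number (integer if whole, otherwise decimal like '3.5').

Answer: 19

Derivation:
Step 1: insert 17 -> lo=[17] (size 1, max 17) hi=[] (size 0) -> median=17
Step 2: insert 47 -> lo=[17] (size 1, max 17) hi=[47] (size 1, min 47) -> median=32
Step 3: insert 19 -> lo=[17, 19] (size 2, max 19) hi=[47] (size 1, min 47) -> median=19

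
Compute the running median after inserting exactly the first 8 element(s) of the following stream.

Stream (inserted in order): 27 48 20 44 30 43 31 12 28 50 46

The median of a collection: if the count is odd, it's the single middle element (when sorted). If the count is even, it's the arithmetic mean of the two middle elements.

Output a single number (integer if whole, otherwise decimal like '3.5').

Step 1: insert 27 -> lo=[27] (size 1, max 27) hi=[] (size 0) -> median=27
Step 2: insert 48 -> lo=[27] (size 1, max 27) hi=[48] (size 1, min 48) -> median=37.5
Step 3: insert 20 -> lo=[20, 27] (size 2, max 27) hi=[48] (size 1, min 48) -> median=27
Step 4: insert 44 -> lo=[20, 27] (size 2, max 27) hi=[44, 48] (size 2, min 44) -> median=35.5
Step 5: insert 30 -> lo=[20, 27, 30] (size 3, max 30) hi=[44, 48] (size 2, min 44) -> median=30
Step 6: insert 43 -> lo=[20, 27, 30] (size 3, max 30) hi=[43, 44, 48] (size 3, min 43) -> median=36.5
Step 7: insert 31 -> lo=[20, 27, 30, 31] (size 4, max 31) hi=[43, 44, 48] (size 3, min 43) -> median=31
Step 8: insert 12 -> lo=[12, 20, 27, 30] (size 4, max 30) hi=[31, 43, 44, 48] (size 4, min 31) -> median=30.5

Answer: 30.5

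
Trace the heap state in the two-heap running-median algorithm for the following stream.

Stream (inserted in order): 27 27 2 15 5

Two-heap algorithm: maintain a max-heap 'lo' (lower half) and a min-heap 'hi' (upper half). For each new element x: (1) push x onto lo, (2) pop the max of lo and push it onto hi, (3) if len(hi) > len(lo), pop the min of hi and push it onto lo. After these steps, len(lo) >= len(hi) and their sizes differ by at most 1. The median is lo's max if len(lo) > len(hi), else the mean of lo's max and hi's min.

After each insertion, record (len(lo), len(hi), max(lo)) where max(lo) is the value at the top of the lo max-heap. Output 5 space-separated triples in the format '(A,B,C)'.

Step 1: insert 27 -> lo=[27] hi=[] -> (len(lo)=1, len(hi)=0, max(lo)=27)
Step 2: insert 27 -> lo=[27] hi=[27] -> (len(lo)=1, len(hi)=1, max(lo)=27)
Step 3: insert 2 -> lo=[2, 27] hi=[27] -> (len(lo)=2, len(hi)=1, max(lo)=27)
Step 4: insert 15 -> lo=[2, 15] hi=[27, 27] -> (len(lo)=2, len(hi)=2, max(lo)=15)
Step 5: insert 5 -> lo=[2, 5, 15] hi=[27, 27] -> (len(lo)=3, len(hi)=2, max(lo)=15)

Answer: (1,0,27) (1,1,27) (2,1,27) (2,2,15) (3,2,15)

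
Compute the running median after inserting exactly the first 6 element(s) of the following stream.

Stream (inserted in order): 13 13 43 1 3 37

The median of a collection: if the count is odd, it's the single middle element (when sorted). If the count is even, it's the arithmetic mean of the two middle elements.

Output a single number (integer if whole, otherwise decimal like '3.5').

Step 1: insert 13 -> lo=[13] (size 1, max 13) hi=[] (size 0) -> median=13
Step 2: insert 13 -> lo=[13] (size 1, max 13) hi=[13] (size 1, min 13) -> median=13
Step 3: insert 43 -> lo=[13, 13] (size 2, max 13) hi=[43] (size 1, min 43) -> median=13
Step 4: insert 1 -> lo=[1, 13] (size 2, max 13) hi=[13, 43] (size 2, min 13) -> median=13
Step 5: insert 3 -> lo=[1, 3, 13] (size 3, max 13) hi=[13, 43] (size 2, min 13) -> median=13
Step 6: insert 37 -> lo=[1, 3, 13] (size 3, max 13) hi=[13, 37, 43] (size 3, min 13) -> median=13

Answer: 13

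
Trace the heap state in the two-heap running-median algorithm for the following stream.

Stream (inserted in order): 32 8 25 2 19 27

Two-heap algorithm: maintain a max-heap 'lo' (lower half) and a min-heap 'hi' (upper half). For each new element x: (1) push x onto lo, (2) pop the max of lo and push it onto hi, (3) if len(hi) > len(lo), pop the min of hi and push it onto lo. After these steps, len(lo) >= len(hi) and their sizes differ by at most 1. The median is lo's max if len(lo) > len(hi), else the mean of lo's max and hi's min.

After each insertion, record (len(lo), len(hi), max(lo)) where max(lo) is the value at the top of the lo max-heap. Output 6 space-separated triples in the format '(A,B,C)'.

Step 1: insert 32 -> lo=[32] hi=[] -> (len(lo)=1, len(hi)=0, max(lo)=32)
Step 2: insert 8 -> lo=[8] hi=[32] -> (len(lo)=1, len(hi)=1, max(lo)=8)
Step 3: insert 25 -> lo=[8, 25] hi=[32] -> (len(lo)=2, len(hi)=1, max(lo)=25)
Step 4: insert 2 -> lo=[2, 8] hi=[25, 32] -> (len(lo)=2, len(hi)=2, max(lo)=8)
Step 5: insert 19 -> lo=[2, 8, 19] hi=[25, 32] -> (len(lo)=3, len(hi)=2, max(lo)=19)
Step 6: insert 27 -> lo=[2, 8, 19] hi=[25, 27, 32] -> (len(lo)=3, len(hi)=3, max(lo)=19)

Answer: (1,0,32) (1,1,8) (2,1,25) (2,2,8) (3,2,19) (3,3,19)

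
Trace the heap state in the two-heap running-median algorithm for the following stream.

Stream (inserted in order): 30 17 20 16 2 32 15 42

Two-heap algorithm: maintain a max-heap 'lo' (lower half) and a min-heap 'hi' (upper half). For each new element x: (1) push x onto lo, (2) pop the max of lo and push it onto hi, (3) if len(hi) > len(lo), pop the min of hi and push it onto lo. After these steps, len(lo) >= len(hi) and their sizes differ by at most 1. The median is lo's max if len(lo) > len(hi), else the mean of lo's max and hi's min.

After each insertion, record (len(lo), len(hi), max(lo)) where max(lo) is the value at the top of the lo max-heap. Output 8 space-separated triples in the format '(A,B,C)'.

Answer: (1,0,30) (1,1,17) (2,1,20) (2,2,17) (3,2,17) (3,3,17) (4,3,17) (4,4,17)

Derivation:
Step 1: insert 30 -> lo=[30] hi=[] -> (len(lo)=1, len(hi)=0, max(lo)=30)
Step 2: insert 17 -> lo=[17] hi=[30] -> (len(lo)=1, len(hi)=1, max(lo)=17)
Step 3: insert 20 -> lo=[17, 20] hi=[30] -> (len(lo)=2, len(hi)=1, max(lo)=20)
Step 4: insert 16 -> lo=[16, 17] hi=[20, 30] -> (len(lo)=2, len(hi)=2, max(lo)=17)
Step 5: insert 2 -> lo=[2, 16, 17] hi=[20, 30] -> (len(lo)=3, len(hi)=2, max(lo)=17)
Step 6: insert 32 -> lo=[2, 16, 17] hi=[20, 30, 32] -> (len(lo)=3, len(hi)=3, max(lo)=17)
Step 7: insert 15 -> lo=[2, 15, 16, 17] hi=[20, 30, 32] -> (len(lo)=4, len(hi)=3, max(lo)=17)
Step 8: insert 42 -> lo=[2, 15, 16, 17] hi=[20, 30, 32, 42] -> (len(lo)=4, len(hi)=4, max(lo)=17)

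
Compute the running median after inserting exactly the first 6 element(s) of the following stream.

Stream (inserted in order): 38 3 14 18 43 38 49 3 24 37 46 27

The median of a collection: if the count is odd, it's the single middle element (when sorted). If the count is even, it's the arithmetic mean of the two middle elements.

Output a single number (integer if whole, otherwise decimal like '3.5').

Answer: 28

Derivation:
Step 1: insert 38 -> lo=[38] (size 1, max 38) hi=[] (size 0) -> median=38
Step 2: insert 3 -> lo=[3] (size 1, max 3) hi=[38] (size 1, min 38) -> median=20.5
Step 3: insert 14 -> lo=[3, 14] (size 2, max 14) hi=[38] (size 1, min 38) -> median=14
Step 4: insert 18 -> lo=[3, 14] (size 2, max 14) hi=[18, 38] (size 2, min 18) -> median=16
Step 5: insert 43 -> lo=[3, 14, 18] (size 3, max 18) hi=[38, 43] (size 2, min 38) -> median=18
Step 6: insert 38 -> lo=[3, 14, 18] (size 3, max 18) hi=[38, 38, 43] (size 3, min 38) -> median=28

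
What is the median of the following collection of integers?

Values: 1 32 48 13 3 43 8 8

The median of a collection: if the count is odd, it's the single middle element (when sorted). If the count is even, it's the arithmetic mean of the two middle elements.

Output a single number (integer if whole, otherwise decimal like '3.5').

Step 1: insert 1 -> lo=[1] (size 1, max 1) hi=[] (size 0) -> median=1
Step 2: insert 32 -> lo=[1] (size 1, max 1) hi=[32] (size 1, min 32) -> median=16.5
Step 3: insert 48 -> lo=[1, 32] (size 2, max 32) hi=[48] (size 1, min 48) -> median=32
Step 4: insert 13 -> lo=[1, 13] (size 2, max 13) hi=[32, 48] (size 2, min 32) -> median=22.5
Step 5: insert 3 -> lo=[1, 3, 13] (size 3, max 13) hi=[32, 48] (size 2, min 32) -> median=13
Step 6: insert 43 -> lo=[1, 3, 13] (size 3, max 13) hi=[32, 43, 48] (size 3, min 32) -> median=22.5
Step 7: insert 8 -> lo=[1, 3, 8, 13] (size 4, max 13) hi=[32, 43, 48] (size 3, min 32) -> median=13
Step 8: insert 8 -> lo=[1, 3, 8, 8] (size 4, max 8) hi=[13, 32, 43, 48] (size 4, min 13) -> median=10.5

Answer: 10.5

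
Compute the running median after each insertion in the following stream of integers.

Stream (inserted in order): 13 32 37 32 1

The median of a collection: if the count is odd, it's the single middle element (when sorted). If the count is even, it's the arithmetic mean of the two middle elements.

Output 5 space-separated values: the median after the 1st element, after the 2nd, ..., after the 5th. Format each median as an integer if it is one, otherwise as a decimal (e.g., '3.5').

Answer: 13 22.5 32 32 32

Derivation:
Step 1: insert 13 -> lo=[13] (size 1, max 13) hi=[] (size 0) -> median=13
Step 2: insert 32 -> lo=[13] (size 1, max 13) hi=[32] (size 1, min 32) -> median=22.5
Step 3: insert 37 -> lo=[13, 32] (size 2, max 32) hi=[37] (size 1, min 37) -> median=32
Step 4: insert 32 -> lo=[13, 32] (size 2, max 32) hi=[32, 37] (size 2, min 32) -> median=32
Step 5: insert 1 -> lo=[1, 13, 32] (size 3, max 32) hi=[32, 37] (size 2, min 32) -> median=32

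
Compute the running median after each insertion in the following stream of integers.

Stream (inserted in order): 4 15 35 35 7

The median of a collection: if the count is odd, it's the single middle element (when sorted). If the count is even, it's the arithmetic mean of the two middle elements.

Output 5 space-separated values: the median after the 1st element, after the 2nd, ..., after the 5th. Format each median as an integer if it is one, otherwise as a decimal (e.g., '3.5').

Answer: 4 9.5 15 25 15

Derivation:
Step 1: insert 4 -> lo=[4] (size 1, max 4) hi=[] (size 0) -> median=4
Step 2: insert 15 -> lo=[4] (size 1, max 4) hi=[15] (size 1, min 15) -> median=9.5
Step 3: insert 35 -> lo=[4, 15] (size 2, max 15) hi=[35] (size 1, min 35) -> median=15
Step 4: insert 35 -> lo=[4, 15] (size 2, max 15) hi=[35, 35] (size 2, min 35) -> median=25
Step 5: insert 7 -> lo=[4, 7, 15] (size 3, max 15) hi=[35, 35] (size 2, min 35) -> median=15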